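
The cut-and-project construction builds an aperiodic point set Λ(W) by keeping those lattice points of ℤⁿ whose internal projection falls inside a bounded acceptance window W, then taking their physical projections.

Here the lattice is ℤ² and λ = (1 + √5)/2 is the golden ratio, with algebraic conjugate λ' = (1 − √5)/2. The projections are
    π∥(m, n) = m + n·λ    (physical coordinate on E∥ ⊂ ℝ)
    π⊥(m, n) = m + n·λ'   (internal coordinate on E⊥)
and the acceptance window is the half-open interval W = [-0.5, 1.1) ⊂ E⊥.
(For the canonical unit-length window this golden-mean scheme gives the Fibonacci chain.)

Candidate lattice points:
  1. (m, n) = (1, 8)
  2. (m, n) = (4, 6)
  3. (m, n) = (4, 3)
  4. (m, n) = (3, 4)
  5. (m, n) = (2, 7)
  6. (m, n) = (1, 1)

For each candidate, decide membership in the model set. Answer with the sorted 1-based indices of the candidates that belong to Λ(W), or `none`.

Compute λ' = (1−√5)/2 = -0.6180, so π⊥(m,n) = m -0.6180·n.
[1] lift (1,8): star map gives -3.9443; window check -0.5 ≤ -3.9443 < 1.1 is false → out
[2] lift (4,6): star map gives 0.2918; window check -0.5 ≤ 0.2918 < 1.1 is true → IN Λ
[3] lift (4,3): star map gives 2.1459; window check -0.5 ≤ 2.1459 < 1.1 is false → out
[4] lift (3,4): star map gives 0.5279; window check -0.5 ≤ 0.5279 < 1.1 is true → IN Λ
[5] lift (2,7): star map gives -2.3262; window check -0.5 ≤ -2.3262 < 1.1 is false → out
[6] lift (1,1): star map gives 0.3820; window check -0.5 ≤ 0.3820 < 1.1 is true → IN Λ

2, 4, 6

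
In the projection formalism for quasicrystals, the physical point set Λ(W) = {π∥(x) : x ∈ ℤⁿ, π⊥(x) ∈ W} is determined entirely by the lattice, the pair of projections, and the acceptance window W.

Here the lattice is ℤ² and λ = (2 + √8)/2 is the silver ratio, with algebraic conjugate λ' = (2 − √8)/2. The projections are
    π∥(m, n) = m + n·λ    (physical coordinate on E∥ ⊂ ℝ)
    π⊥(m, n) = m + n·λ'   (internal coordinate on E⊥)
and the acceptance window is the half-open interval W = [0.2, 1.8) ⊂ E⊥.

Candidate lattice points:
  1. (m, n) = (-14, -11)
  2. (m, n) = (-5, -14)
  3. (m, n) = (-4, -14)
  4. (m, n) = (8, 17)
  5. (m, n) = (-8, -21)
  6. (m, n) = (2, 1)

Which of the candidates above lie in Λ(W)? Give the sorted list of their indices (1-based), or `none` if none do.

2, 3, 4, 5, 6

Numerically λ ≈ 2.4142 and λ' = −1/λ ≈ -0.4142.
candidate 1: (m,n)=(-14,-11) → π∥ = -14-11·λ ≈ -40.5563, π⊥ = -14-11·λ' ≈ -9.4437 ∉ [0.2, 1.8) ⇒ out
candidate 2: (m,n)=(-5,-14) → π∥ = -5-14·λ ≈ -38.7990, π⊥ = -5-14·λ' ≈ 0.7990 ∈ [0.2, 1.8) ⇒ IN Λ
candidate 3: (m,n)=(-4,-14) → π∥ = -4-14·λ ≈ -37.7990, π⊥ = -4-14·λ' ≈ 1.7990 ∈ [0.2, 1.8) ⇒ IN Λ
candidate 4: (m,n)=(8,17) → π∥ = 8+17·λ ≈ 49.0416, π⊥ = 8+17·λ' ≈ 0.9584 ∈ [0.2, 1.8) ⇒ IN Λ
candidate 5: (m,n)=(-8,-21) → π∥ = -8-21·λ ≈ -58.6985, π⊥ = -8-21·λ' ≈ 0.6985 ∈ [0.2, 1.8) ⇒ IN Λ
candidate 6: (m,n)=(2,1) → π∥ = 2+1·λ ≈ 4.4142, π⊥ = 2+1·λ' ≈ 1.5858 ∈ [0.2, 1.8) ⇒ IN Λ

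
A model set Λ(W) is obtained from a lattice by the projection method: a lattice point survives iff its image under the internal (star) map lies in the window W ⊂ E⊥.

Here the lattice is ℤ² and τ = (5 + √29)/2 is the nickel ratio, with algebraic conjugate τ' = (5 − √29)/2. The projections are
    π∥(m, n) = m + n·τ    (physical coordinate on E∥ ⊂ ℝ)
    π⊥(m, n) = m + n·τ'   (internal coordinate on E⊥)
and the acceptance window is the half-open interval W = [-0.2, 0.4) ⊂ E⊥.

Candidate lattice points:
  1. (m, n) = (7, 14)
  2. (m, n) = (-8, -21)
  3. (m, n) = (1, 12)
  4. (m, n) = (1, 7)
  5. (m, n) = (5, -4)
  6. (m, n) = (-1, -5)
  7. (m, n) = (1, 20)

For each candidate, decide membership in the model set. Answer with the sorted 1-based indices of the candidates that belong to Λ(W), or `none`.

6

Numerically τ ≈ 5.19258 and τ' = −1/τ ≈ -0.19258.
[1] lift (7,14): star map gives 4.30385; window check -0.2 ≤ 4.30385 < 0.4 is false → out
[2] lift (-8,-21): star map gives -3.95577; window check -0.2 ≤ -3.95577 < 0.4 is false → out
[3] lift (1,12): star map gives -1.31099; window check -0.2 ≤ -1.31099 < 0.4 is false → out
[4] lift (1,7): star map gives -0.34808; window check -0.2 ≤ -0.34808 < 0.4 is false → out
[5] lift (5,-4): star map gives 5.77033; window check -0.2 ≤ 5.77033 < 0.4 is false → out
[6] lift (-1,-5): star map gives -0.03709; window check -0.2 ≤ -0.03709 < 0.4 is true → IN Λ
[7] lift (1,20): star map gives -2.85165; window check -0.2 ≤ -2.85165 < 0.4 is false → out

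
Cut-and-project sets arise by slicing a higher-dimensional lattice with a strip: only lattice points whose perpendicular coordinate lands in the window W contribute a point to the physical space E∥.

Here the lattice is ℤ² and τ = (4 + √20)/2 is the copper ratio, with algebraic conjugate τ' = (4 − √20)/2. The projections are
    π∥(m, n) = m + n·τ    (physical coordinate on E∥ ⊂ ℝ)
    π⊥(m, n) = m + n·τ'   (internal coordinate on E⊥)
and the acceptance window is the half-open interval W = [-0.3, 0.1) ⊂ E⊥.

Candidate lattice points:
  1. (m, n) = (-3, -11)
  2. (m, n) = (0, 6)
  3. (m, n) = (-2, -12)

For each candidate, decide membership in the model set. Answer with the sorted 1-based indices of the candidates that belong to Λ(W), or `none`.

none

τ' = (4−√20)/2 ≈ -0.23607.
candidate 1: (m,n)=(-3,-11) → π∥ = -3-11·τ ≈ -49.59675, π⊥ = -3-11·τ' ≈ -0.40325 ∉ [-0.3, 0.1) ⇒ out
candidate 2: (m,n)=(0,6) → π∥ = 0+6·τ ≈ 25.41641, π⊥ = 0+6·τ' ≈ -1.41641 ∉ [-0.3, 0.1) ⇒ out
candidate 3: (m,n)=(-2,-12) → π∥ = -2-12·τ ≈ -52.83282, π⊥ = -2-12·τ' ≈ 0.83282 ∉ [-0.3, 0.1) ⇒ out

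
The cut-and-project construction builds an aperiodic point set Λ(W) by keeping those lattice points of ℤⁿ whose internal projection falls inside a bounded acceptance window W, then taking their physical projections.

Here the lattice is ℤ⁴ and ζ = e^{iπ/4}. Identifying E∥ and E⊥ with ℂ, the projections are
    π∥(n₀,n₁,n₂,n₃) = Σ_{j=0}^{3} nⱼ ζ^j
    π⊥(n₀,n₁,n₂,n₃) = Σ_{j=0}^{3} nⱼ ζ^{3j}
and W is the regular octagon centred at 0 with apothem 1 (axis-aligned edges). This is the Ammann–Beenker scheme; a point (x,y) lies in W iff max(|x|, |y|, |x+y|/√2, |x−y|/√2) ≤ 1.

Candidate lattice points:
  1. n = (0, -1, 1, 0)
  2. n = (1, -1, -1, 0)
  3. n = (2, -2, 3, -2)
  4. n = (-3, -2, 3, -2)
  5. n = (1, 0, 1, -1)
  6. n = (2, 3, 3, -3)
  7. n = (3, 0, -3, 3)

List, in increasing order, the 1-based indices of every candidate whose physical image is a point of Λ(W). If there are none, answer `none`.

none

Internal map: ζ^{3j} for j=0..3 gives (1,0), (−√2/2,√2/2), (0,−1), (√2/2,√2/2).
#1 (0, -1, 1, 0): internal (0.7071, -1.7071); octagon support 1.7071 vs apothem 1 → ∉ W
#2 (1, -1, -1, 0): internal (1.7071, 0.2929); octagon support 1.7071 vs apothem 1 → ∉ W
#3 (2, -2, 3, -2): internal (2.0000, -5.8284); octagon support 5.8284 vs apothem 1 → ∉ W
#4 (-3, -2, 3, -2): internal (-3.0000, -5.8284); octagon support 6.2426 vs apothem 1 → ∉ W
#5 (1, 0, 1, -1): internal (0.2929, -1.7071); octagon support 1.7071 vs apothem 1 → ∉ W
#6 (2, 3, 3, -3): internal (-2.2426, -3.0000); octagon support 3.7071 vs apothem 1 → ∉ W
#7 (3, 0, -3, 3): internal (5.1213, 5.1213); octagon support 7.2426 vs apothem 1 → ∉ W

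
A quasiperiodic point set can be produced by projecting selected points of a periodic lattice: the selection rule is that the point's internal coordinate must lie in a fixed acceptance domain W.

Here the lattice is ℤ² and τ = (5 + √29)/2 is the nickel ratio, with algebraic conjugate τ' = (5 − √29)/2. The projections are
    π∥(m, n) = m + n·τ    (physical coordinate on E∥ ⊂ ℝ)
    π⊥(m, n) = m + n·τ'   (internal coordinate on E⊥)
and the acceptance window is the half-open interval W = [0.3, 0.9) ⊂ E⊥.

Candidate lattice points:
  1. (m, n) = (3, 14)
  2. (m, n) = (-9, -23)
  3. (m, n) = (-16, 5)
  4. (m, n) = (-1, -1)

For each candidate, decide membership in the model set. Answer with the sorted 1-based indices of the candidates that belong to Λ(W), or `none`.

Compute τ' = (5−√29)/2 = -0.192582, so π⊥(m,n) = m -0.192582·n.
candidate 1: (m,n)=(3,14) → π∥ = 3+14·τ ≈ 75.696154, π⊥ = 3+14·τ' ≈ 0.303846 ∈ [0.3, 0.9) ⇒ IN Λ
candidate 2: (m,n)=(-9,-23) → π∥ = -9-23·τ ≈ -128.429395, π⊥ = -9-23·τ' ≈ -4.570605 ∉ [0.3, 0.9) ⇒ out
candidate 3: (m,n)=(-16,5) → π∥ = -16+5·τ ≈ 9.962912, π⊥ = -16+5·τ' ≈ -16.962912 ∉ [0.3, 0.9) ⇒ out
candidate 4: (m,n)=(-1,-1) → π∥ = -1-1·τ ≈ -6.192582, π⊥ = -1-1·τ' ≈ -0.807418 ∉ [0.3, 0.9) ⇒ out

1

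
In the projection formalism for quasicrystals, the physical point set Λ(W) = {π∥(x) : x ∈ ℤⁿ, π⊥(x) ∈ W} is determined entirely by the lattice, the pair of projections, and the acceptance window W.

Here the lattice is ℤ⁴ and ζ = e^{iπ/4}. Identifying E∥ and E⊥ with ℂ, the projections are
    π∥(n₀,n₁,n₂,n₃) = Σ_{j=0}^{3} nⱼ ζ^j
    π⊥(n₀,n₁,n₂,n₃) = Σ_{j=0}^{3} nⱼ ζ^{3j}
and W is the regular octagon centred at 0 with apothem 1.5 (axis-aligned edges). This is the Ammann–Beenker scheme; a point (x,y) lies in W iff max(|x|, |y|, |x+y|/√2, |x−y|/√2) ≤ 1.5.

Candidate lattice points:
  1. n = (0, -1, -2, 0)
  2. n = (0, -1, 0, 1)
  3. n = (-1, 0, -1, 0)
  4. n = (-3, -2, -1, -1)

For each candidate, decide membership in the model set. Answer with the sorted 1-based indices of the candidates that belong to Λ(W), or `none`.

1, 2, 3

With ζ = e^{iπ/4} the internal vectors are ζ^0,ζ^3,ζ^6,ζ^9.
#1 (0, -1, -2, 0): internal (0.707107, 1.292893); octagon support 1.414214 vs apothem 1.5 → ∈ W
#2 (0, -1, 0, 1): internal (1.414214, 0.000000); octagon support 1.414214 vs apothem 1.5 → ∈ W
#3 (-1, 0, -1, 0): internal (-1.000000, 1.000000); octagon support 1.414214 vs apothem 1.5 → ∈ W
#4 (-3, -2, -1, -1): internal (-2.292893, -1.121320); octagon support 2.414214 vs apothem 1.5 → ∉ W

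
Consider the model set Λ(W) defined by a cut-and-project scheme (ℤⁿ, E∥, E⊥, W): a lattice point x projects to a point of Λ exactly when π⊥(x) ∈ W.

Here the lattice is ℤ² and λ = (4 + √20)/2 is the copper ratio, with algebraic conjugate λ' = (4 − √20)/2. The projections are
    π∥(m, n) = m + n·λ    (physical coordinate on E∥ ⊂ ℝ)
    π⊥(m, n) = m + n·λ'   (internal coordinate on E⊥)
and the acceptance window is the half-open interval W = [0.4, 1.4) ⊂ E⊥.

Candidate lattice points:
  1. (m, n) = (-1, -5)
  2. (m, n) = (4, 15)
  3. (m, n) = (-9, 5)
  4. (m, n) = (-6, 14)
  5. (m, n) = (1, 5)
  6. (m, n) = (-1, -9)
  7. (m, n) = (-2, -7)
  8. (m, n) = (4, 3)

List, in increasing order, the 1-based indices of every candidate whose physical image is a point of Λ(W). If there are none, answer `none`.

2, 6

Numerically λ ≈ 4.23607 and λ' = −1/λ ≈ -0.23607.
[1] lift (-1,-5): star map gives 0.18034; window check 0.4 ≤ 0.18034 < 1.4 is false → out
[2] lift (4,15): star map gives 0.45898; window check 0.4 ≤ 0.45898 < 1.4 is true → IN Λ
[3] lift (-9,5): star map gives -10.18034; window check 0.4 ≤ -10.18034 < 1.4 is false → out
[4] lift (-6,14): star map gives -9.30495; window check 0.4 ≤ -9.30495 < 1.4 is false → out
[5] lift (1,5): star map gives -0.18034; window check 0.4 ≤ -0.18034 < 1.4 is false → out
[6] lift (-1,-9): star map gives 1.12461; window check 0.4 ≤ 1.12461 < 1.4 is true → IN Λ
[7] lift (-2,-7): star map gives -0.34752; window check 0.4 ≤ -0.34752 < 1.4 is false → out
[8] lift (4,3): star map gives 3.29180; window check 0.4 ≤ 3.29180 < 1.4 is false → out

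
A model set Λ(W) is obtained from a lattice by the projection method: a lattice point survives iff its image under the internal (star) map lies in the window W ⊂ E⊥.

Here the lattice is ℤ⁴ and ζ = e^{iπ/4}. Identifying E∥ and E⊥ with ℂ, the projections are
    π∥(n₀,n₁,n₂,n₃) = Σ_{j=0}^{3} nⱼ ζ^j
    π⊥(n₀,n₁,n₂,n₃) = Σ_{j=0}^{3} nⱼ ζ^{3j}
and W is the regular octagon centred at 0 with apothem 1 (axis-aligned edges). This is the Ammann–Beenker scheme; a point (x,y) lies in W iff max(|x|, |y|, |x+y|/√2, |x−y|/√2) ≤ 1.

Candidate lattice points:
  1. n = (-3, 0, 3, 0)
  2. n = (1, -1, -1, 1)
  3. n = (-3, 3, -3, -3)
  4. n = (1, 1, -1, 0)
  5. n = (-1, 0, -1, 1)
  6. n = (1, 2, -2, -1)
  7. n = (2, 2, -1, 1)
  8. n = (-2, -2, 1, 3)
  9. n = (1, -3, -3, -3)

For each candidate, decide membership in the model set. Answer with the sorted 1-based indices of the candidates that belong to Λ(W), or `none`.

With ζ = e^{iπ/4} the internal vectors are ζ^0,ζ^3,ζ^6,ζ^9.
candidate 1: n = (-3, 0, 3, 0) → π⊥ ≈ (-3.0000, -3.0000); max(|x|,|y|,|x±y|/√2) = 4.2426 > 1 ⇒ ∉ W
candidate 2: n = (1, -1, -1, 1) → π⊥ ≈ (+2.4142, +1.0000); max(|x|,|y|,|x±y|/√2) = 2.4142 > 1 ⇒ ∉ W
candidate 3: n = (-3, 3, -3, -3) → π⊥ ≈ (-7.2426, +3.0000); max(|x|,|y|,|x±y|/√2) = 7.2426 > 1 ⇒ ∉ W
candidate 4: n = (1, 1, -1, 0) → π⊥ ≈ (+0.2929, +1.7071); max(|x|,|y|,|x±y|/√2) = 1.7071 > 1 ⇒ ∉ W
candidate 5: n = (-1, 0, -1, 1) → π⊥ ≈ (-0.2929, +1.7071); max(|x|,|y|,|x±y|/√2) = 1.7071 > 1 ⇒ ∉ W
candidate 6: n = (1, 2, -2, -1) → π⊥ ≈ (-1.1213, +2.7071); max(|x|,|y|,|x±y|/√2) = 2.7071 > 1 ⇒ ∉ W
candidate 7: n = (2, 2, -1, 1) → π⊥ ≈ (+1.2929, +3.1213); max(|x|,|y|,|x±y|/√2) = 3.1213 > 1 ⇒ ∉ W
candidate 8: n = (-2, -2, 1, 3) → π⊥ ≈ (+1.5355, -0.2929); max(|x|,|y|,|x±y|/√2) = 1.5355 > 1 ⇒ ∉ W
candidate 9: n = (1, -3, -3, -3) → π⊥ ≈ (+1.0000, -1.2426); max(|x|,|y|,|x±y|/√2) = 1.5858 > 1 ⇒ ∉ W

none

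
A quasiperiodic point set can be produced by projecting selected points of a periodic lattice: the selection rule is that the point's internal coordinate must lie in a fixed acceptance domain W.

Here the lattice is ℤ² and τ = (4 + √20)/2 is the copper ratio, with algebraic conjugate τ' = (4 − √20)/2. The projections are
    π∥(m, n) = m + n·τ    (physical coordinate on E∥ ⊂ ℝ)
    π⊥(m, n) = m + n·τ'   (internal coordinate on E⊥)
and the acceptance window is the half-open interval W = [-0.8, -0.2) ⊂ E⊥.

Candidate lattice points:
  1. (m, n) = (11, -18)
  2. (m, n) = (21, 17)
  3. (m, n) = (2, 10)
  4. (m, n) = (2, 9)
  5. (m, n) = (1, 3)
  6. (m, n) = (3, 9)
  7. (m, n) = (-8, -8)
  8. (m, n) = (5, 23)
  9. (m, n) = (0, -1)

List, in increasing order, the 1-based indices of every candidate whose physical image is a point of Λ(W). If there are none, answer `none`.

τ' = (4−√20)/2 ≈ -0.236068.
[1] lift (11,-18): star map gives 15.249224; window check -0.8 ≤ 15.249224 < -0.2 is false → out
[2] lift (21,17): star map gives 16.986844; window check -0.8 ≤ 16.986844 < -0.2 is false → out
[3] lift (2,10): star map gives -0.360680; window check -0.8 ≤ -0.360680 < -0.2 is true → IN Λ
[4] lift (2,9): star map gives -0.124612; window check -0.8 ≤ -0.124612 < -0.2 is false → out
[5] lift (1,3): star map gives 0.291796; window check -0.8 ≤ 0.291796 < -0.2 is false → out
[6] lift (3,9): star map gives 0.875388; window check -0.8 ≤ 0.875388 < -0.2 is false → out
[7] lift (-8,-8): star map gives -6.111456; window check -0.8 ≤ -6.111456 < -0.2 is false → out
[8] lift (5,23): star map gives -0.429563; window check -0.8 ≤ -0.429563 < -0.2 is true → IN Λ
[9] lift (0,-1): star map gives 0.236068; window check -0.8 ≤ 0.236068 < -0.2 is false → out

3, 8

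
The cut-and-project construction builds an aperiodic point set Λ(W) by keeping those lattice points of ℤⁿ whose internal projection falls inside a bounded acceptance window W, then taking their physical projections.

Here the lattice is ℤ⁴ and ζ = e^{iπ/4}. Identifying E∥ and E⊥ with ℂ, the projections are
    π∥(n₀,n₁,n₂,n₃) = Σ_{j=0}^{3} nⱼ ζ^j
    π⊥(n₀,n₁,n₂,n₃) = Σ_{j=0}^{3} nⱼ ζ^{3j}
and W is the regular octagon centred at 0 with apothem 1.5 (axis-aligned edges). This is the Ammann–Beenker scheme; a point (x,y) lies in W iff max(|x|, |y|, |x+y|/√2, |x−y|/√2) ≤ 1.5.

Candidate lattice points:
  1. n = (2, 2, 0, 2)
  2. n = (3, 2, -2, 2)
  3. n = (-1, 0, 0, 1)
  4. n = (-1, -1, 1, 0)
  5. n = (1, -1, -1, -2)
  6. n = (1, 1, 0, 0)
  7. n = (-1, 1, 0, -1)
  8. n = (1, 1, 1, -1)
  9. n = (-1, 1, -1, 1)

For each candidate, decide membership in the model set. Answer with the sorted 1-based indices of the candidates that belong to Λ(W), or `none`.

3, 5, 6, 8

π⊥(n) = n₀ + n₁ζ³ + n₂ζ⁶ + n₃ζ⁹ where ζ = e^{iπ/4}.
candidate 1: n = (2, 2, 0, 2) → π⊥ ≈ (+2.0000, +2.8284); max(|x|,|y|,|x±y|/√2) = 3.4142 > 1.5 ⇒ ∉ W
candidate 2: n = (3, 2, -2, 2) → π⊥ ≈ (+3.0000, +4.8284); max(|x|,|y|,|x±y|/√2) = 5.5355 > 1.5 ⇒ ∉ W
candidate 3: n = (-1, 0, 0, 1) → π⊥ ≈ (-0.2929, +0.7071); max(|x|,|y|,|x±y|/√2) = 0.7071 ≤ 1.5 ⇒ ∈ W
candidate 4: n = (-1, -1, 1, 0) → π⊥ ≈ (-0.2929, -1.7071); max(|x|,|y|,|x±y|/√2) = 1.7071 > 1.5 ⇒ ∉ W
candidate 5: n = (1, -1, -1, -2) → π⊥ ≈ (+0.2929, -1.1213); max(|x|,|y|,|x±y|/√2) = 1.1213 ≤ 1.5 ⇒ ∈ W
candidate 6: n = (1, 1, 0, 0) → π⊥ ≈ (+0.2929, +0.7071); max(|x|,|y|,|x±y|/√2) = 0.7071 ≤ 1.5 ⇒ ∈ W
candidate 7: n = (-1, 1, 0, -1) → π⊥ ≈ (-2.4142, +0.0000); max(|x|,|y|,|x±y|/√2) = 2.4142 > 1.5 ⇒ ∉ W
candidate 8: n = (1, 1, 1, -1) → π⊥ ≈ (-0.4142, -1.0000); max(|x|,|y|,|x±y|/√2) = 1.0000 ≤ 1.5 ⇒ ∈ W
candidate 9: n = (-1, 1, -1, 1) → π⊥ ≈ (-1.0000, +2.4142); max(|x|,|y|,|x±y|/√2) = 2.4142 > 1.5 ⇒ ∉ W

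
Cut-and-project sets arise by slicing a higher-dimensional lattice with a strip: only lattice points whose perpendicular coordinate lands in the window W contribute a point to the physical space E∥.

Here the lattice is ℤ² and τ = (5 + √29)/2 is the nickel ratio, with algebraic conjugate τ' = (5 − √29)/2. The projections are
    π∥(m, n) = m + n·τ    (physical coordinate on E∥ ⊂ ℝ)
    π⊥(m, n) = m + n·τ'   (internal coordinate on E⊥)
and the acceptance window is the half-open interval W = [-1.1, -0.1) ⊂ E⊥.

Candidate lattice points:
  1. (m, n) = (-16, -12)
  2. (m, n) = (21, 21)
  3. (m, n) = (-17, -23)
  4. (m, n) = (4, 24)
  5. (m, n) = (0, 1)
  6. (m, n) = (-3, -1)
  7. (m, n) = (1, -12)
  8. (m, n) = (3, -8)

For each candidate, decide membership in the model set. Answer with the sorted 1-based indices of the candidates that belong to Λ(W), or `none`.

4, 5

Compute τ' = (5−√29)/2 = -0.1926, so π⊥(m,n) = m -0.1926·n.
[1] lift (-16,-12): star map gives -13.6890; window check -1.1 ≤ -13.6890 < -0.1 is false → out
[2] lift (21,21): star map gives 16.9558; window check -1.1 ≤ 16.9558 < -0.1 is false → out
[3] lift (-17,-23): star map gives -12.5706; window check -1.1 ≤ -12.5706 < -0.1 is false → out
[4] lift (4,24): star map gives -0.6220; window check -1.1 ≤ -0.6220 < -0.1 is true → IN Λ
[5] lift (0,1): star map gives -0.1926; window check -1.1 ≤ -0.1926 < -0.1 is true → IN Λ
[6] lift (-3,-1): star map gives -2.8074; window check -1.1 ≤ -2.8074 < -0.1 is false → out
[7] lift (1,-12): star map gives 3.3110; window check -1.1 ≤ 3.3110 < -0.1 is false → out
[8] lift (3,-8): star map gives 4.5407; window check -1.1 ≤ 4.5407 < -0.1 is false → out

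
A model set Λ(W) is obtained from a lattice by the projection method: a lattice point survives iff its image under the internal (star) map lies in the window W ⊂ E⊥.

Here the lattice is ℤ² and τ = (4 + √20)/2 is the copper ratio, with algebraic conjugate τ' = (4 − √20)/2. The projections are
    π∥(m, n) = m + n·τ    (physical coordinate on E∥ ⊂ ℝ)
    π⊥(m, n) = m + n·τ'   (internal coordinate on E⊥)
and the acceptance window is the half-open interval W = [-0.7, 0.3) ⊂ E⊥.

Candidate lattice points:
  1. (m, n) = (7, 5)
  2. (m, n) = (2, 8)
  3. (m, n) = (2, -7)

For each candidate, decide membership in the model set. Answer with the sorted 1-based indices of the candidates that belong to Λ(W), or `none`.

2

Compute τ' = (4−√20)/2 = -0.23607, so π⊥(m,n) = m -0.23607·n.
[1] lift (7,5): star map gives 5.81966; window check -0.7 ≤ 5.81966 < 0.3 is false → out
[2] lift (2,8): star map gives 0.11146; window check -0.7 ≤ 0.11146 < 0.3 is true → IN Λ
[3] lift (2,-7): star map gives 3.65248; window check -0.7 ≤ 3.65248 < 0.3 is false → out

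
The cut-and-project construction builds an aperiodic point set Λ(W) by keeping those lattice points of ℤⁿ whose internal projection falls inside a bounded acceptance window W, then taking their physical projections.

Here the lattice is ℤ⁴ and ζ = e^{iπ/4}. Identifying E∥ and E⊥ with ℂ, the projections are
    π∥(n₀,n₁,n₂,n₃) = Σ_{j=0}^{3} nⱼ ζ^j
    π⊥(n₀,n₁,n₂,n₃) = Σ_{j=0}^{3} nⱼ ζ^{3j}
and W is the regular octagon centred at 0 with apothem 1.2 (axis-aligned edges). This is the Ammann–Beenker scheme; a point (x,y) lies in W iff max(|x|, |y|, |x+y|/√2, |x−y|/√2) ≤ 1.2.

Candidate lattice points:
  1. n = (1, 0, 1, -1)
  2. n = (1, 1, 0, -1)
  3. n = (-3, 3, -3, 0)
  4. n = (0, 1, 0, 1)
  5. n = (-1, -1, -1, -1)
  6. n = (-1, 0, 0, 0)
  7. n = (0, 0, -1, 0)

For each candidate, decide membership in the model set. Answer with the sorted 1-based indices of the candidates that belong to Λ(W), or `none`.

2, 5, 6, 7

With ζ = e^{iπ/4} the internal vectors are ζ^0,ζ^3,ζ^6,ζ^9.
candidate 1: n = (1, 0, 1, -1) → π⊥ ≈ (+0.29289, -1.70711); max(|x|,|y|,|x±y|/√2) = 1.70711 > 1.2 ⇒ ∉ W
candidate 2: n = (1, 1, 0, -1) → π⊥ ≈ (-0.41421, +0.00000); max(|x|,|y|,|x±y|/√2) = 0.41421 ≤ 1.2 ⇒ ∈ W
candidate 3: n = (-3, 3, -3, 0) → π⊥ ≈ (-5.12132, +5.12132); max(|x|,|y|,|x±y|/√2) = 7.24264 > 1.2 ⇒ ∉ W
candidate 4: n = (0, 1, 0, 1) → π⊥ ≈ (+0.00000, +1.41421); max(|x|,|y|,|x±y|/√2) = 1.41421 > 1.2 ⇒ ∉ W
candidate 5: n = (-1, -1, -1, -1) → π⊥ ≈ (-1.00000, -0.41421); max(|x|,|y|,|x±y|/√2) = 1.00000 ≤ 1.2 ⇒ ∈ W
candidate 6: n = (-1, 0, 0, 0) → π⊥ ≈ (-1.00000, +0.00000); max(|x|,|y|,|x±y|/√2) = 1.00000 ≤ 1.2 ⇒ ∈ W
candidate 7: n = (0, 0, -1, 0) → π⊥ ≈ (+0.00000, +1.00000); max(|x|,|y|,|x±y|/√2) = 1.00000 ≤ 1.2 ⇒ ∈ W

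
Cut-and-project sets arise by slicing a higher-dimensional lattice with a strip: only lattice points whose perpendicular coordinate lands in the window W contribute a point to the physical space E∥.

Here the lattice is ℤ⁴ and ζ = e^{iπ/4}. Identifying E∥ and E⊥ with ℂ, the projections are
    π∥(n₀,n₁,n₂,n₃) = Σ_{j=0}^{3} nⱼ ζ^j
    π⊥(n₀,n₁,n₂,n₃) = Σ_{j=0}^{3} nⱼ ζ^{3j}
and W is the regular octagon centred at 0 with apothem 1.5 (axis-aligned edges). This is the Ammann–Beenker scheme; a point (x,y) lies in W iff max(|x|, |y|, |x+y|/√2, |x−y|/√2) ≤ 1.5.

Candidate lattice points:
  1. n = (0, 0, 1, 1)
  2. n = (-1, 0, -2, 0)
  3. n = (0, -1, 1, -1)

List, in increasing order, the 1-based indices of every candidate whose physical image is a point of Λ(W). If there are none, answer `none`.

With ζ = e^{iπ/4} the internal vectors are ζ^0,ζ^3,ζ^6,ζ^9.
#1 (0, 0, 1, 1): internal (0.7071, -0.2929); octagon support 0.7071 vs apothem 1.5 → ∈ W
#2 (-1, 0, -2, 0): internal (-1.0000, 2.0000); octagon support 2.1213 vs apothem 1.5 → ∉ W
#3 (0, -1, 1, -1): internal (0.0000, -2.4142); octagon support 2.4142 vs apothem 1.5 → ∉ W

1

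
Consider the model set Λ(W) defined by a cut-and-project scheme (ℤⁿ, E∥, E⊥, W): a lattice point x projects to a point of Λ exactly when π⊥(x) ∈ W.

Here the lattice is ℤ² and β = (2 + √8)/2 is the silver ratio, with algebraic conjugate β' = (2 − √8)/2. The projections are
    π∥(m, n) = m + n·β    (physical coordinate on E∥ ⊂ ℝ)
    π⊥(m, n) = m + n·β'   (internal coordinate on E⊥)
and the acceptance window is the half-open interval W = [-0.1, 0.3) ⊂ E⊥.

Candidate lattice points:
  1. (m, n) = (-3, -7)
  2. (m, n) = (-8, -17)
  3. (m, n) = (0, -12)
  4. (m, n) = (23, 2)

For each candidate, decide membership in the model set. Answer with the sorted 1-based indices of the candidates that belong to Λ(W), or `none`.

Compute β' = (2−√8)/2 = -0.41421, so π⊥(m,n) = m -0.41421·n.
#1 (-3,-7): internal coord -3 + (-7)·β' = -0.10051; -0.10051 ∉ [-0.1, 0.3) → out
#2 (-8,-17): internal coord -8 + (-17)·β' = -0.95837; -0.95837 ∉ [-0.1, 0.3) → out
#3 (0,-12): internal coord 0 + (-12)·β' = +4.97056; +4.97056 ∉ [-0.1, 0.3) → out
#4 (23,2): internal coord 23 + (2)·β' = +22.17157; +22.17157 ∉ [-0.1, 0.3) → out

none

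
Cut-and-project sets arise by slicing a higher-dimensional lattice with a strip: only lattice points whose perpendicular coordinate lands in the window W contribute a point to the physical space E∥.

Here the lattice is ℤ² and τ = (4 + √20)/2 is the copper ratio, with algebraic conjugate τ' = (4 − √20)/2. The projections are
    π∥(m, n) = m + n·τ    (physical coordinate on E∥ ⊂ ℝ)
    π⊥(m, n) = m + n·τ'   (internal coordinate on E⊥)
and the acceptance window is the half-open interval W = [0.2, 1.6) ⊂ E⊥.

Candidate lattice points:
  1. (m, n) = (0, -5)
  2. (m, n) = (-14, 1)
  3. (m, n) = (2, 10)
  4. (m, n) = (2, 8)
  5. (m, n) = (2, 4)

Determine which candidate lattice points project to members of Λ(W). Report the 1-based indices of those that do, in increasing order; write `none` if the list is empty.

τ' = (4−√20)/2 ≈ -0.23607.
candidate 1: (m,n)=(0,-5) → π∥ = 0-5·τ ≈ -21.18034, π⊥ = 0-5·τ' ≈ 1.18034 ∈ [0.2, 1.6) ⇒ IN Λ
candidate 2: (m,n)=(-14,1) → π∥ = -14+1·τ ≈ -9.76393, π⊥ = -14+1·τ' ≈ -14.23607 ∉ [0.2, 1.6) ⇒ out
candidate 3: (m,n)=(2,10) → π∥ = 2+10·τ ≈ 44.36068, π⊥ = 2+10·τ' ≈ -0.36068 ∉ [0.2, 1.6) ⇒ out
candidate 4: (m,n)=(2,8) → π∥ = 2+8·τ ≈ 35.88854, π⊥ = 2+8·τ' ≈ 0.11146 ∉ [0.2, 1.6) ⇒ out
candidate 5: (m,n)=(2,4) → π∥ = 2+4·τ ≈ 18.94427, π⊥ = 2+4·τ' ≈ 1.05573 ∈ [0.2, 1.6) ⇒ IN Λ

1, 5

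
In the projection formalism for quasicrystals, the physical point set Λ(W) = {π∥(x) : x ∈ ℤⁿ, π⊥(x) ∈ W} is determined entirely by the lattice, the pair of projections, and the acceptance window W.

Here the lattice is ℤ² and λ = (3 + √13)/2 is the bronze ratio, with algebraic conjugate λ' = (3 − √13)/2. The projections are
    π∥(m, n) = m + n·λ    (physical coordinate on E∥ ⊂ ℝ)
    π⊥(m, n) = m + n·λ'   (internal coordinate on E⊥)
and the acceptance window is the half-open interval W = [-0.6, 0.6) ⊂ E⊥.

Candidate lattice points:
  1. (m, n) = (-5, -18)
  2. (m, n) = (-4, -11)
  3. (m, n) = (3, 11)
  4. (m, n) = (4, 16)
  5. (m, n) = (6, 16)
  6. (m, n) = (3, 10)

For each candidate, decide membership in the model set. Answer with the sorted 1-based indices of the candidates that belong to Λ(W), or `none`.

Numerically λ ≈ 3.30278 and λ' = −1/λ ≈ -0.30278.
#1 (-5,-18): internal coord -5 + (-18)·λ' = +0.44996; +0.44996 ∈ [-0.6, 0.6) → IN Λ
#2 (-4,-11): internal coord -4 + (-11)·λ' = -0.66947; -0.66947 ∉ [-0.6, 0.6) → out
#3 (3,11): internal coord 3 + (11)·λ' = -0.33053; -0.33053 ∈ [-0.6, 0.6) → IN Λ
#4 (4,16): internal coord 4 + (16)·λ' = -0.84441; -0.84441 ∉ [-0.6, 0.6) → out
#5 (6,16): internal coord 6 + (16)·λ' = +1.15559; +1.15559 ∉ [-0.6, 0.6) → out
#6 (3,10): internal coord 3 + (10)·λ' = -0.02776; -0.02776 ∈ [-0.6, 0.6) → IN Λ

1, 3, 6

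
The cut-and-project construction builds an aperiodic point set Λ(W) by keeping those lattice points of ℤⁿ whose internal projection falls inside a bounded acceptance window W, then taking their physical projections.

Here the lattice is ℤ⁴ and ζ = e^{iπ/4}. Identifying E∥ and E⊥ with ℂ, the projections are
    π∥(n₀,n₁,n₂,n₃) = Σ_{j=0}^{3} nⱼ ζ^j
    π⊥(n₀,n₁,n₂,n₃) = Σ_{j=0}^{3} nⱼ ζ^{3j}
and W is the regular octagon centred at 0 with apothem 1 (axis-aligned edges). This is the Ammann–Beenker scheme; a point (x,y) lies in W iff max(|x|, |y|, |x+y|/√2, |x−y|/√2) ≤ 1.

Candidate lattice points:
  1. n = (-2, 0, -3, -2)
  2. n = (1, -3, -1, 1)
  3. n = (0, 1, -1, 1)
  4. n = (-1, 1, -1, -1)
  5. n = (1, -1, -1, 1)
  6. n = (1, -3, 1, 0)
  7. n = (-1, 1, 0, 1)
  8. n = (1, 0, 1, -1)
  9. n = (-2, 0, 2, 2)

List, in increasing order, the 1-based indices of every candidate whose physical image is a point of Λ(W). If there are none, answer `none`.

9

Internal map: ζ^{3j} for j=0..3 gives (1,0), (−√2/2,√2/2), (0,−1), (√2/2,√2/2).
#1 (-2, 0, -3, -2): internal (-3.41421, 1.58579); octagon support 3.53553 vs apothem 1 → ∉ W
#2 (1, -3, -1, 1): internal (3.82843, -0.41421); octagon support 3.82843 vs apothem 1 → ∉ W
#3 (0, 1, -1, 1): internal (0.00000, 2.41421); octagon support 2.41421 vs apothem 1 → ∉ W
#4 (-1, 1, -1, -1): internal (-2.41421, 1.00000); octagon support 2.41421 vs apothem 1 → ∉ W
#5 (1, -1, -1, 1): internal (2.41421, 1.00000); octagon support 2.41421 vs apothem 1 → ∉ W
#6 (1, -3, 1, 0): internal (3.12132, -3.12132); octagon support 4.41421 vs apothem 1 → ∉ W
#7 (-1, 1, 0, 1): internal (-1.00000, 1.41421); octagon support 1.70711 vs apothem 1 → ∉ W
#8 (1, 0, 1, -1): internal (0.29289, -1.70711); octagon support 1.70711 vs apothem 1 → ∉ W
#9 (-2, 0, 2, 2): internal (-0.58579, -0.58579); octagon support 0.82843 vs apothem 1 → ∈ W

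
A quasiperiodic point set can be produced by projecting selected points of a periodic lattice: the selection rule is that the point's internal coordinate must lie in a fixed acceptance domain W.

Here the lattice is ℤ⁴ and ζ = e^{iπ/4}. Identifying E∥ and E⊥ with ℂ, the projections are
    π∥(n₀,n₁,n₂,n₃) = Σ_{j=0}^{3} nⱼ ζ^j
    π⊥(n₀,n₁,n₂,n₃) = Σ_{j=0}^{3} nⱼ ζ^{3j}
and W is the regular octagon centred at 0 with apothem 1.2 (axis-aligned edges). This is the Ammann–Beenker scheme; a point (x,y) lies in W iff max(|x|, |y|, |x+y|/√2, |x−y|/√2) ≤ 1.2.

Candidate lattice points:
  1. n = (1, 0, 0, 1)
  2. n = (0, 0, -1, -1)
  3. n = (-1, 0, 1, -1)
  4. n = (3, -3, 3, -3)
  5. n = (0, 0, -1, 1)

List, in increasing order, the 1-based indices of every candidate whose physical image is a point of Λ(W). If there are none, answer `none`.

2

With ζ = e^{iπ/4} the internal vectors are ζ^0,ζ^3,ζ^6,ζ^9.
candidate 1: n = (1, 0, 0, 1) → π⊥ ≈ (+1.70711, +0.70711); max(|x|,|y|,|x±y|/√2) = 1.70711 > 1.2 ⇒ ∉ W
candidate 2: n = (0, 0, -1, -1) → π⊥ ≈ (-0.70711, +0.29289); max(|x|,|y|,|x±y|/√2) = 0.70711 ≤ 1.2 ⇒ ∈ W
candidate 3: n = (-1, 0, 1, -1) → π⊥ ≈ (-1.70711, -1.70711); max(|x|,|y|,|x±y|/√2) = 2.41421 > 1.2 ⇒ ∉ W
candidate 4: n = (3, -3, 3, -3) → π⊥ ≈ (+3.00000, -7.24264); max(|x|,|y|,|x±y|/√2) = 7.24264 > 1.2 ⇒ ∉ W
candidate 5: n = (0, 0, -1, 1) → π⊥ ≈ (+0.70711, +1.70711); max(|x|,|y|,|x±y|/√2) = 1.70711 > 1.2 ⇒ ∉ W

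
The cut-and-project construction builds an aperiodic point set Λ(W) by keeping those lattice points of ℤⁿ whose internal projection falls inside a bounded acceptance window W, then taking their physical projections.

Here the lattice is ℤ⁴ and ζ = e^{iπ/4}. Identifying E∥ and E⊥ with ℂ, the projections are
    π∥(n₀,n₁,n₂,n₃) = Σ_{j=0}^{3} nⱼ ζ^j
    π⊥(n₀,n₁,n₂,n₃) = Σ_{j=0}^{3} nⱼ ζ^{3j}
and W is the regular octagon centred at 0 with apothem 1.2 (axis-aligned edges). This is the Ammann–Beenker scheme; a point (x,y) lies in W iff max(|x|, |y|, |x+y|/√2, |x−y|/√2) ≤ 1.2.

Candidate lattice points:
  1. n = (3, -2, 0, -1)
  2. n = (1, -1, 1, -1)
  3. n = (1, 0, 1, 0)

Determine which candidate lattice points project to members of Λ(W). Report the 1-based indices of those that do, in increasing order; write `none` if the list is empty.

With ζ = e^{iπ/4} the internal vectors are ζ^0,ζ^3,ζ^6,ζ^9.
candidate 1: n = (3, -2, 0, -1) → π⊥ ≈ (+3.707107, -2.121320); max(|x|,|y|,|x±y|/√2) = 4.121320 > 1.2 ⇒ ∉ W
candidate 2: n = (1, -1, 1, -1) → π⊥ ≈ (+1.000000, -2.414214); max(|x|,|y|,|x±y|/√2) = 2.414214 > 1.2 ⇒ ∉ W
candidate 3: n = (1, 0, 1, 0) → π⊥ ≈ (+1.000000, -1.000000); max(|x|,|y|,|x±y|/√2) = 1.414214 > 1.2 ⇒ ∉ W

none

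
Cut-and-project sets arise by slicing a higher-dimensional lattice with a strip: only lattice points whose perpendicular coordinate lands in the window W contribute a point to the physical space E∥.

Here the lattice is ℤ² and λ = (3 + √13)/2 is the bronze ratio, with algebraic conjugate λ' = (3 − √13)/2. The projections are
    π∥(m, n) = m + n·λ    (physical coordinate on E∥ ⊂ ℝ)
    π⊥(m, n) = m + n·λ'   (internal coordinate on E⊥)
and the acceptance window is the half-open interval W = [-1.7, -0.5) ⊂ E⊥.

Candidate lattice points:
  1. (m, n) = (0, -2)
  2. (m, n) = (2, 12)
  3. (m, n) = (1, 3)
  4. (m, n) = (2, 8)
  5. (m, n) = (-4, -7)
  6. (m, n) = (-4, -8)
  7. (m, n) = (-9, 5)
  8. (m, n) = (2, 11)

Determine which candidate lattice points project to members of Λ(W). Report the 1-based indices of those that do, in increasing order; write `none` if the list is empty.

Numerically λ ≈ 3.302776 and λ' = −1/λ ≈ -0.302776.
candidate 1: (m,n)=(0,-2) → π∥ = 0-2·λ ≈ -6.605551, π⊥ = 0-2·λ' ≈ 0.605551 ∉ [-1.7, -0.5) ⇒ out
candidate 2: (m,n)=(2,12) → π∥ = 2+12·λ ≈ 41.633308, π⊥ = 2+12·λ' ≈ -1.633308 ∈ [-1.7, -0.5) ⇒ IN Λ
candidate 3: (m,n)=(1,3) → π∥ = 1+3·λ ≈ 10.908327, π⊥ = 1+3·λ' ≈ 0.091673 ∉ [-1.7, -0.5) ⇒ out
candidate 4: (m,n)=(2,8) → π∥ = 2+8·λ ≈ 28.422205, π⊥ = 2+8·λ' ≈ -0.422205 ∉ [-1.7, -0.5) ⇒ out
candidate 5: (m,n)=(-4,-7) → π∥ = -4-7·λ ≈ -27.119429, π⊥ = -4-7·λ' ≈ -1.880571 ∉ [-1.7, -0.5) ⇒ out
candidate 6: (m,n)=(-4,-8) → π∥ = -4-8·λ ≈ -30.422205, π⊥ = -4-8·λ' ≈ -1.577795 ∈ [-1.7, -0.5) ⇒ IN Λ
candidate 7: (m,n)=(-9,5) → π∥ = -9+5·λ ≈ 7.513878, π⊥ = -9+5·λ' ≈ -10.513878 ∉ [-1.7, -0.5) ⇒ out
candidate 8: (m,n)=(2,11) → π∥ = 2+11·λ ≈ 38.330532, π⊥ = 2+11·λ' ≈ -1.330532 ∈ [-1.7, -0.5) ⇒ IN Λ

2, 6, 8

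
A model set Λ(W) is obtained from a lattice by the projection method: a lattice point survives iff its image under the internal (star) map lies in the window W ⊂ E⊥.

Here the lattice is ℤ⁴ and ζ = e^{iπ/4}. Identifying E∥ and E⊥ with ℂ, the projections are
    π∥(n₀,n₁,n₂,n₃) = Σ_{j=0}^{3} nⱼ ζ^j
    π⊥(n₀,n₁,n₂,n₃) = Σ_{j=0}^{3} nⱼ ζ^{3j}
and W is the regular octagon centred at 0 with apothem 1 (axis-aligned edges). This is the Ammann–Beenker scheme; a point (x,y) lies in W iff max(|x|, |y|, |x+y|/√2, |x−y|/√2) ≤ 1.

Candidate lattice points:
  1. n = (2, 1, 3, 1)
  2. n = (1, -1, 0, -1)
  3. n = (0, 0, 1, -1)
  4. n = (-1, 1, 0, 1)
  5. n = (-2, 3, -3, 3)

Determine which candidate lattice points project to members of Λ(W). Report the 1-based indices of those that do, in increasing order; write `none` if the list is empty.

Internal map: ζ^{3j} for j=0..3 gives (1,0), (−√2/2,√2/2), (0,−1), (√2/2,√2/2).
candidate 1: n = (2, 1, 3, 1) → π⊥ ≈ (+2.00000, -1.58579); max(|x|,|y|,|x±y|/√2) = 2.53553 > 1 ⇒ ∉ W
candidate 2: n = (1, -1, 0, -1) → π⊥ ≈ (+1.00000, -1.41421); max(|x|,|y|,|x±y|/√2) = 1.70711 > 1 ⇒ ∉ W
candidate 3: n = (0, 0, 1, -1) → π⊥ ≈ (-0.70711, -1.70711); max(|x|,|y|,|x±y|/√2) = 1.70711 > 1 ⇒ ∉ W
candidate 4: n = (-1, 1, 0, 1) → π⊥ ≈ (-1.00000, +1.41421); max(|x|,|y|,|x±y|/√2) = 1.70711 > 1 ⇒ ∉ W
candidate 5: n = (-2, 3, -3, 3) → π⊥ ≈ (-2.00000, +7.24264); max(|x|,|y|,|x±y|/√2) = 7.24264 > 1 ⇒ ∉ W

none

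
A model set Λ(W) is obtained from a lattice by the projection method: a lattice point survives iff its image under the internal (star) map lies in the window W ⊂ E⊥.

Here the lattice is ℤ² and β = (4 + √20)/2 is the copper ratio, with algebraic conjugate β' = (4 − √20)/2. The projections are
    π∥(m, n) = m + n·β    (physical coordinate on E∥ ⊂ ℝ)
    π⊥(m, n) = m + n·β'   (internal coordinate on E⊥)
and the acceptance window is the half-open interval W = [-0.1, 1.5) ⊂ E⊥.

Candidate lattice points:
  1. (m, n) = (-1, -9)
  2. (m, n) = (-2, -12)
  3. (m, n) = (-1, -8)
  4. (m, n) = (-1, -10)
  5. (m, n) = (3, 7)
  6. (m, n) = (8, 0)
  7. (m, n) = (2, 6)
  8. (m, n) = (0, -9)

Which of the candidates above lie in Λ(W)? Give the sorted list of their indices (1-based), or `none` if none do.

1, 2, 3, 4, 5, 7

Compute β' = (4−√20)/2 = -0.2361, so π⊥(m,n) = m -0.2361·n.
[1] lift (-1,-9): star map gives 1.1246; window check -0.1 ≤ 1.1246 < 1.5 is true → IN Λ
[2] lift (-2,-12): star map gives 0.8328; window check -0.1 ≤ 0.8328 < 1.5 is true → IN Λ
[3] lift (-1,-8): star map gives 0.8885; window check -0.1 ≤ 0.8885 < 1.5 is true → IN Λ
[4] lift (-1,-10): star map gives 1.3607; window check -0.1 ≤ 1.3607 < 1.5 is true → IN Λ
[5] lift (3,7): star map gives 1.3475; window check -0.1 ≤ 1.3475 < 1.5 is true → IN Λ
[6] lift (8,0): star map gives 8.0000; window check -0.1 ≤ 8.0000 < 1.5 is false → out
[7] lift (2,6): star map gives 0.5836; window check -0.1 ≤ 0.5836 < 1.5 is true → IN Λ
[8] lift (0,-9): star map gives 2.1246; window check -0.1 ≤ 2.1246 < 1.5 is false → out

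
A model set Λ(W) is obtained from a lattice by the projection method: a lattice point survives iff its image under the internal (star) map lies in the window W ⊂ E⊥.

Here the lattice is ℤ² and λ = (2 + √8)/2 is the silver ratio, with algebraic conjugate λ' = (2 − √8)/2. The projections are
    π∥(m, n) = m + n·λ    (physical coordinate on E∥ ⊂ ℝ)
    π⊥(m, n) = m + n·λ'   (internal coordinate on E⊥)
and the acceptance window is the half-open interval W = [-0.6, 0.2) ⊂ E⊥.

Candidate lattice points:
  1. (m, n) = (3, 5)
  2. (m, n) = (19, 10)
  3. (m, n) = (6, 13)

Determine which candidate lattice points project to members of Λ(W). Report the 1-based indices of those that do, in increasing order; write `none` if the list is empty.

λ' = (2−√8)/2 ≈ -0.41421.
#1 (3,5): internal coord 3 + (5)·λ' = +0.92893; +0.92893 ∉ [-0.6, 0.2) → out
#2 (19,10): internal coord 19 + (10)·λ' = +14.85786; +14.85786 ∉ [-0.6, 0.2) → out
#3 (6,13): internal coord 6 + (13)·λ' = +0.61522; +0.61522 ∉ [-0.6, 0.2) → out

none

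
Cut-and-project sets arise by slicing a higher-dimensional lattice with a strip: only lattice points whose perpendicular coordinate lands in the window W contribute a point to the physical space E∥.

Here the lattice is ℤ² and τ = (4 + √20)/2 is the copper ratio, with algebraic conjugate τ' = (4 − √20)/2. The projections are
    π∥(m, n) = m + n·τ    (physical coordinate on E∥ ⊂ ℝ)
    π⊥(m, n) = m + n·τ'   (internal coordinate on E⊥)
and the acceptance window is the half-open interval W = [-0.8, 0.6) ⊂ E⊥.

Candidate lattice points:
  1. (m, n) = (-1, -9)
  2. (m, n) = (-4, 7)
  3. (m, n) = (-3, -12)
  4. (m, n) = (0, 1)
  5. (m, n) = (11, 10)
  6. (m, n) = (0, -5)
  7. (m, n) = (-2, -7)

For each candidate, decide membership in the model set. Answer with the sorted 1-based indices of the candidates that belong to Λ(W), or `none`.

3, 4, 7

Numerically τ ≈ 4.2361 and τ' = −1/τ ≈ -0.2361.
#1 (-1,-9): internal coord -1 + (-9)·τ' = +1.1246; +1.1246 ∉ [-0.8, 0.6) → out
#2 (-4,7): internal coord -4 + (7)·τ' = -5.6525; -5.6525 ∉ [-0.8, 0.6) → out
#3 (-3,-12): internal coord -3 + (-12)·τ' = -0.1672; -0.1672 ∈ [-0.8, 0.6) → IN Λ
#4 (0,1): internal coord 0 + (1)·τ' = -0.2361; -0.2361 ∈ [-0.8, 0.6) → IN Λ
#5 (11,10): internal coord 11 + (10)·τ' = +8.6393; +8.6393 ∉ [-0.8, 0.6) → out
#6 (0,-5): internal coord 0 + (-5)·τ' = +1.1803; +1.1803 ∉ [-0.8, 0.6) → out
#7 (-2,-7): internal coord -2 + (-7)·τ' = -0.3475; -0.3475 ∈ [-0.8, 0.6) → IN Λ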